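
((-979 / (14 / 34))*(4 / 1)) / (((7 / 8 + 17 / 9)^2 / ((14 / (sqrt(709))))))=-690218496*sqrt(709) / 28077109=-654.57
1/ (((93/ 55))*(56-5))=55/ 4743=0.01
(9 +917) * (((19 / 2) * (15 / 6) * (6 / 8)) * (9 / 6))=395865 / 16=24741.56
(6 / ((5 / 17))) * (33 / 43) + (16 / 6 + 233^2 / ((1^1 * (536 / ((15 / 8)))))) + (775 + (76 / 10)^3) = 1422.21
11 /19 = 0.58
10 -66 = -56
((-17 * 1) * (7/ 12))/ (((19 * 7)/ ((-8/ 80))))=17/ 2280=0.01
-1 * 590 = -590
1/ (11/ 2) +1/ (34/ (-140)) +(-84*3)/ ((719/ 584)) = -208.62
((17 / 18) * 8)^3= 314432 / 729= 431.32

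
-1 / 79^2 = -1 / 6241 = -0.00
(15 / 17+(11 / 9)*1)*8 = 2576 / 153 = 16.84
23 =23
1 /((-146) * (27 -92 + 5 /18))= 9 /85045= 0.00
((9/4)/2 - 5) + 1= -23/8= -2.88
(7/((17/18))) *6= 756/17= 44.47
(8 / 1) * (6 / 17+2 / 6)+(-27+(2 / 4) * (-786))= -21140 / 51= -414.51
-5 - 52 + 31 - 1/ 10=-261/ 10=-26.10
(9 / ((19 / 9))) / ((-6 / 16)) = -216 / 19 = -11.37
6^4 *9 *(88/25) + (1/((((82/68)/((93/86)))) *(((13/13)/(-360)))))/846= 85050391452/2071525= 41056.90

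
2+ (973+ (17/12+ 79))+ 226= 15377/12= 1281.42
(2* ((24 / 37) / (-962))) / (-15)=8 / 88985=0.00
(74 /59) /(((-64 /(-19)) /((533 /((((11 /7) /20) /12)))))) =39343395 /1298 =30310.78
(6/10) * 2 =1.20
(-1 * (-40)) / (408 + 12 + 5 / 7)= 56 / 589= 0.10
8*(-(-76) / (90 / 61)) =18544 / 45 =412.09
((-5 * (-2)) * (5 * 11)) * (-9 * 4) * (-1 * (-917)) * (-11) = 199722600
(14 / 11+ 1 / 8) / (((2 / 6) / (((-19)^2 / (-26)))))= -133209 / 2288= -58.22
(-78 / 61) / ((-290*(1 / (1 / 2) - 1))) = 39 / 8845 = 0.00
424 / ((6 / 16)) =3392 / 3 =1130.67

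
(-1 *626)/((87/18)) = -3756/29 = -129.52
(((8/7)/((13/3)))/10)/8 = 3/910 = 0.00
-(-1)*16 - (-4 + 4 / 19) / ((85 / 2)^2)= 2196688 / 137275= 16.00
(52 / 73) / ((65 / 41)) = 0.45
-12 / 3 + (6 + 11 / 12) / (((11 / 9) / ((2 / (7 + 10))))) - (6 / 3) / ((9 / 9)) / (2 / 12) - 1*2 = -6483 / 374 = -17.33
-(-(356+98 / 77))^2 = -15444900 / 121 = -127643.80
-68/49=-1.39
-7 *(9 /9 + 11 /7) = -18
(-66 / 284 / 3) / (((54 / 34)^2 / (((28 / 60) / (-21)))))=3179 / 4658310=0.00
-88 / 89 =-0.99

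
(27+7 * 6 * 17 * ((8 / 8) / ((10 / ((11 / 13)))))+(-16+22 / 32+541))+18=656347 / 1040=631.10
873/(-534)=-291/178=-1.63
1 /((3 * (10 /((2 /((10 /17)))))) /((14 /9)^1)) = 119 /675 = 0.18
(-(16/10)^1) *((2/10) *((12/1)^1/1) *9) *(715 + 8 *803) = -6168096/25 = -246723.84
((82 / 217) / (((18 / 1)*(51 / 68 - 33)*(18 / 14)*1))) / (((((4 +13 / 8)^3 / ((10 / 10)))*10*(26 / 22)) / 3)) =-461824 / 639537575625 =-0.00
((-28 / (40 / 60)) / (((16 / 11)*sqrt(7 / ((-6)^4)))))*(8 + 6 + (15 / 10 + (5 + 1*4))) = -14553*sqrt(7) / 4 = -9625.90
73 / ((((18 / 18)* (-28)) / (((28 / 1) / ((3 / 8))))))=-584 / 3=-194.67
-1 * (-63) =63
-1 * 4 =-4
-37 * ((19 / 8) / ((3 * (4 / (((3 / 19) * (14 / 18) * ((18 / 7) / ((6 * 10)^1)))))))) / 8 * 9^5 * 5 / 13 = -728271 / 6656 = -109.42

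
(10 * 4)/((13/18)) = 720/13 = 55.38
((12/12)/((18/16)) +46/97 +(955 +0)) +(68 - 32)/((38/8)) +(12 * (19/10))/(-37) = 2956056877/3068595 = 963.33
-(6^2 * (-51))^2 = -3370896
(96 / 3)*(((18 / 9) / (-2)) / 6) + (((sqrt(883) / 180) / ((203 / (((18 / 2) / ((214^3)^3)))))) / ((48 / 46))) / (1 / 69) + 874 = 529*sqrt(883) / 30573135472336188614328320 + 2606 / 3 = 868.67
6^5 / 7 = 7776 / 7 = 1110.86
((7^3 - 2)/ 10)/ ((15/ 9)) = 1023/ 50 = 20.46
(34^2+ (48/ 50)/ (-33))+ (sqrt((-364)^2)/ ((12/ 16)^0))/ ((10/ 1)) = 327902/ 275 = 1192.37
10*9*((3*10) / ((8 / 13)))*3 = 13162.50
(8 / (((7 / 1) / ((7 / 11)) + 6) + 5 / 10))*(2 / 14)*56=3.66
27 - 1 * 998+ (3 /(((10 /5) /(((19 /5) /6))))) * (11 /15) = -291091 /300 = -970.30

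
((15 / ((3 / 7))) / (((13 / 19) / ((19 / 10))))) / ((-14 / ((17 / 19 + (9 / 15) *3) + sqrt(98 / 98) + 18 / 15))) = -1767 / 52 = -33.98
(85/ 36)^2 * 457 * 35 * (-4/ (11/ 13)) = -1502330375/ 3564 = -421529.29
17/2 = 8.50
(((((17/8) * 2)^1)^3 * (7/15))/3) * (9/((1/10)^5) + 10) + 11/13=40237920251/3744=10747307.76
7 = 7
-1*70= -70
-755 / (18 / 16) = -6040 / 9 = -671.11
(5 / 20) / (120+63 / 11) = 11 / 5532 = 0.00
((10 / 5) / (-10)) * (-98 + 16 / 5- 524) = 3094 / 25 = 123.76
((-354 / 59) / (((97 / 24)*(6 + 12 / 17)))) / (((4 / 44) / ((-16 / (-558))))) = -11968 / 171399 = -0.07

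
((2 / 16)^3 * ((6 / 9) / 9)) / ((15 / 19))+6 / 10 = 62227 / 103680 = 0.60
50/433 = 0.12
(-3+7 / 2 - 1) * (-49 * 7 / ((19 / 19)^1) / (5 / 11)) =3773 / 10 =377.30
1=1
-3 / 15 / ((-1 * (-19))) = -1 / 95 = -0.01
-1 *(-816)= 816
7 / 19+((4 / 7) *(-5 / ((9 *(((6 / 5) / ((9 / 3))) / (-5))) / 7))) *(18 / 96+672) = 2838181 / 152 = 18672.24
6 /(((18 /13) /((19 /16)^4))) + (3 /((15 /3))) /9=2845467 /327680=8.68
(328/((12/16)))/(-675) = -1312/2025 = -0.65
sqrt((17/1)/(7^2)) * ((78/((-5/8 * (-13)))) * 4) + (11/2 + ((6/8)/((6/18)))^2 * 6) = 192 * sqrt(17)/35 + 287/8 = 58.49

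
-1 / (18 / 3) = -0.17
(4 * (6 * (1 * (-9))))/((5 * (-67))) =216/335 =0.64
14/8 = 7/4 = 1.75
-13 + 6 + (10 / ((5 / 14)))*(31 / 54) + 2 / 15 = 1243 / 135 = 9.21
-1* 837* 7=-5859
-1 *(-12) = 12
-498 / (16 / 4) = -249 / 2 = -124.50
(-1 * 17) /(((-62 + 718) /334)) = -2839 /328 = -8.66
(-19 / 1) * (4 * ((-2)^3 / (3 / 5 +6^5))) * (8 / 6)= 0.10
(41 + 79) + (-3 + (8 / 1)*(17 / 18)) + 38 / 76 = 2251 / 18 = 125.06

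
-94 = -94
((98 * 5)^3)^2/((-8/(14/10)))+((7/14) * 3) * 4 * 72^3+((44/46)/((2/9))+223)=-55711180932511548/23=-2422225257935284.70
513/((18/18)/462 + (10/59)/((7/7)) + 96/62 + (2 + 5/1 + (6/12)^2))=866967948/15159337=57.19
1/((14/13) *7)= 13/98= 0.13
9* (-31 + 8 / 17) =-4671 / 17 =-274.76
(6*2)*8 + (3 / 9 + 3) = 99.33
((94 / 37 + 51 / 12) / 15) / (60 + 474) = 0.00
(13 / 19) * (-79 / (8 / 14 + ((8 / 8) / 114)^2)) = -4917276 / 51991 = -94.58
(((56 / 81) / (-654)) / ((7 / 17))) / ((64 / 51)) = -289 / 141264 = -0.00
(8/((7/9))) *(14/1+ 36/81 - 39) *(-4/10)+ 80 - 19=5671/35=162.03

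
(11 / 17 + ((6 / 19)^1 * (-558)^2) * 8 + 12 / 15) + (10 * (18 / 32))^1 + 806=10173425851 / 12920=787416.86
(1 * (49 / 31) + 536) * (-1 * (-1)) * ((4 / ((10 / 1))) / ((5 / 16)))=106656 / 155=688.10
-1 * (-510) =510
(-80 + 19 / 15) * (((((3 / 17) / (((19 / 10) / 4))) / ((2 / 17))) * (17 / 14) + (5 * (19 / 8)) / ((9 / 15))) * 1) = -17813023 / 9576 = -1860.17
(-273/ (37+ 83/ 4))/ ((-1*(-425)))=-52/ 4675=-0.01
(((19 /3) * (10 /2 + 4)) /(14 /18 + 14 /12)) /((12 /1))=2.44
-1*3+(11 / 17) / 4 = -193 / 68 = -2.84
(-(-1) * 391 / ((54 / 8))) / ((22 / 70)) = 184.31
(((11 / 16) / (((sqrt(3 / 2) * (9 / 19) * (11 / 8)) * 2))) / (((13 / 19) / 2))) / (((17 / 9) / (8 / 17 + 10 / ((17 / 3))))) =6859 * sqrt(6) / 11271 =1.49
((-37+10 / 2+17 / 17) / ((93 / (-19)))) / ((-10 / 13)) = -8.23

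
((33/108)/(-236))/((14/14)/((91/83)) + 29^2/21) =-1001/31667424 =-0.00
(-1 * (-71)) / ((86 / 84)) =2982 / 43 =69.35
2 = 2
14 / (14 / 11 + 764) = 77 / 4209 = 0.02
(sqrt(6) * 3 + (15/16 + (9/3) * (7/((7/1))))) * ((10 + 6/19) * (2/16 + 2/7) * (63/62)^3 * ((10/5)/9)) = 281802969/72451712 + 13419189 * sqrt(6)/4528232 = 11.15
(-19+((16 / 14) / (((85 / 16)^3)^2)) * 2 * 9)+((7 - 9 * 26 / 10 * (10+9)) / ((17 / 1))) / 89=-4532061705315369 / 234964148234375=-19.29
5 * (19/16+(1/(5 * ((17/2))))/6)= 4861/816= 5.96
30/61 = 0.49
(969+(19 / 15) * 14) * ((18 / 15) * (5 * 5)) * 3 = 88806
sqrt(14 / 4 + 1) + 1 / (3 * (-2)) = -1 / 6 + 3 * sqrt(2) / 2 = 1.95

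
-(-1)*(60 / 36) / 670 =1 / 402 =0.00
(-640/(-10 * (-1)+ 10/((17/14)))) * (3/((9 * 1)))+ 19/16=-15641/1488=-10.51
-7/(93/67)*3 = -469/31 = -15.13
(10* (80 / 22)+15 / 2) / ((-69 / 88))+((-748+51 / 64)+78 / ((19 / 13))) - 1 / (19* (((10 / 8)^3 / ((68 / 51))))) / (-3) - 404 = -36302054293 / 31464000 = -1153.76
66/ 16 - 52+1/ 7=-2673/ 56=-47.73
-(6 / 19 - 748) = 14206 / 19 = 747.68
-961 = -961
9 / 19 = 0.47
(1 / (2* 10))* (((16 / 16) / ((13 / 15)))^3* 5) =3375 / 8788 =0.38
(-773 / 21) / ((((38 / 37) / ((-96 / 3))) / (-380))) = -9152320 / 21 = -435824.76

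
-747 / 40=-18.68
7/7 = 1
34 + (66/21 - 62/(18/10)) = 170/63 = 2.70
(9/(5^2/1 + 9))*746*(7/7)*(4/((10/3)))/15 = 6714/425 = 15.80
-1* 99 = -99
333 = 333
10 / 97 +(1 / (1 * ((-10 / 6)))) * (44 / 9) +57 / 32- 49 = -2330281 / 46560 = -50.05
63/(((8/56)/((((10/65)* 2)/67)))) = 1764/871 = 2.03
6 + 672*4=2694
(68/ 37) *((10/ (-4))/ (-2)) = 85/ 37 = 2.30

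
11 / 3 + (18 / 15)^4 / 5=38263 / 9375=4.08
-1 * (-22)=22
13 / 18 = 0.72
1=1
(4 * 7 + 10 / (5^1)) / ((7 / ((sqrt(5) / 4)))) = 15 * sqrt(5) / 14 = 2.40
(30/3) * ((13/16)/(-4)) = -65/32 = -2.03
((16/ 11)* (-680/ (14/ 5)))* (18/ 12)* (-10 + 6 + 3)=40800/ 77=529.87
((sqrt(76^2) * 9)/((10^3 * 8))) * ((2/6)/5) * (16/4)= 57/2500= 0.02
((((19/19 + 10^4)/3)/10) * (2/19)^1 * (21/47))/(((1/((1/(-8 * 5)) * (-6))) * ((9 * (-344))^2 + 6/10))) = 70007/285319947460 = 0.00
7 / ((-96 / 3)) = -7 / 32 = -0.22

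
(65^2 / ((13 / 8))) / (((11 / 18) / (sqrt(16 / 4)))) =8509.09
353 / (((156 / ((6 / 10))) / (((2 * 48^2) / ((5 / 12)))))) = 4879872 / 325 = 15014.99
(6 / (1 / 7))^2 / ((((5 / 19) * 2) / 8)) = 134064 / 5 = 26812.80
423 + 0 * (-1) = 423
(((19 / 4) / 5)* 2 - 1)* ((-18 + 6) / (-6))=9 / 5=1.80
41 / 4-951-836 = -7107 / 4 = -1776.75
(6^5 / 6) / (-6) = -216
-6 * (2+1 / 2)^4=-1875 / 8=-234.38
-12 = -12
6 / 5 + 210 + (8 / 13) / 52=178474 / 845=211.21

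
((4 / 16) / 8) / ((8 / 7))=7 / 256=0.03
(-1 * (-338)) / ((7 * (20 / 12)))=1014 / 35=28.97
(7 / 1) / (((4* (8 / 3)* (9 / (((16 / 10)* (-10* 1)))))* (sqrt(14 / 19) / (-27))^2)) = -4617 / 4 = -1154.25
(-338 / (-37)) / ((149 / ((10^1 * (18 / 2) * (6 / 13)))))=14040 / 5513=2.55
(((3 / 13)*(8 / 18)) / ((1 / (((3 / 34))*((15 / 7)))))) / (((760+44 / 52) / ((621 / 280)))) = 207 / 3661868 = 0.00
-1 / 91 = -0.01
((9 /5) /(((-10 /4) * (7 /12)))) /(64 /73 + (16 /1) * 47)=-657 /400750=-0.00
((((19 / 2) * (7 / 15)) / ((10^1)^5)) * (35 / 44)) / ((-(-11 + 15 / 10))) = 49 / 13200000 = 0.00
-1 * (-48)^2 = -2304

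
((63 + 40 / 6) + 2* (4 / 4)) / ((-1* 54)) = -215 / 162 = -1.33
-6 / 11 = -0.55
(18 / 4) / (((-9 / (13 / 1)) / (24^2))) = -3744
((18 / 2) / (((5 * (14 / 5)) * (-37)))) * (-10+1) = 81 / 518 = 0.16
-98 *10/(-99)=980/99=9.90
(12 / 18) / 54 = 1 / 81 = 0.01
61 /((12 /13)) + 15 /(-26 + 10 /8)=2881 /44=65.48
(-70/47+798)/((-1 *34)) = -18718/799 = -23.43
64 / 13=4.92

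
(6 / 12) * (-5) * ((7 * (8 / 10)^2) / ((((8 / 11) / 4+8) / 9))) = -308 / 25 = -12.32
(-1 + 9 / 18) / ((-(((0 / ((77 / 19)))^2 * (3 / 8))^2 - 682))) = -1 / 1364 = -0.00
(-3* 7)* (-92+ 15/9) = 1897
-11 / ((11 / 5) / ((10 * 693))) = -34650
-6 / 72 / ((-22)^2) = -1 / 5808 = -0.00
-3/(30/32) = -16/5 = -3.20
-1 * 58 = -58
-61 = -61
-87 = -87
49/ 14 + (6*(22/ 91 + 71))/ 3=26569/ 182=145.98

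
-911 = -911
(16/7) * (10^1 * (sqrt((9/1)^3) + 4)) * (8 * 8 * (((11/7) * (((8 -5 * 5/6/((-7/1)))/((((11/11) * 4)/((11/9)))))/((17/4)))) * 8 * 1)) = 55464386560/157437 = 352295.75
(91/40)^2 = 8281/1600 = 5.18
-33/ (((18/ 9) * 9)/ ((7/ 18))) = -77/ 108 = -0.71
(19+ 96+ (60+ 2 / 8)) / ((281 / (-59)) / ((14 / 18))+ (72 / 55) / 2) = -15923215 / 496908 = -32.04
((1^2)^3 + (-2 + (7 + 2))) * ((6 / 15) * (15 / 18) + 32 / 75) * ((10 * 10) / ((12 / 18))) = 912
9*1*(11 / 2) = 99 / 2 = 49.50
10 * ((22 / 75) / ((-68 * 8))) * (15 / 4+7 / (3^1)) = -803 / 24480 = -0.03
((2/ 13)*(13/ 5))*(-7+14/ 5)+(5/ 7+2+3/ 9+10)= 5968/ 525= 11.37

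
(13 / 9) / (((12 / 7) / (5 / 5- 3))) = -91 / 54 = -1.69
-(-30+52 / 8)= 23.50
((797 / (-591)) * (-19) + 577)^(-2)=349281 / 126842822500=0.00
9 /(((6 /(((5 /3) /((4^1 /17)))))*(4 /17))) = 45.16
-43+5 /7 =-42.29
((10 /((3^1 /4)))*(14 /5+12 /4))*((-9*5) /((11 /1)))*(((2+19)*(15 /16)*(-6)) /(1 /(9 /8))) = 3699675 /88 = 42041.76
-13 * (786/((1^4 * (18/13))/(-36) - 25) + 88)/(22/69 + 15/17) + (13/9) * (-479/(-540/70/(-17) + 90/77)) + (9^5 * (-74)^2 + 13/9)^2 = 7544573730866090828745053/72157708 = 104556726370328875.04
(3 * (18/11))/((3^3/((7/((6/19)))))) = 133/33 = 4.03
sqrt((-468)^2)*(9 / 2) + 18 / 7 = 2108.57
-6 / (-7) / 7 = 6 / 49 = 0.12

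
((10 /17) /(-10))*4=-4 /17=-0.24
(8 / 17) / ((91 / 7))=8 / 221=0.04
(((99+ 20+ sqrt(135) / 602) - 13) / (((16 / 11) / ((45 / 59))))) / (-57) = -8745 / 8968 - 495 *sqrt(15) / 10797472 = -0.98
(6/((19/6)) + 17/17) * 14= 770/19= 40.53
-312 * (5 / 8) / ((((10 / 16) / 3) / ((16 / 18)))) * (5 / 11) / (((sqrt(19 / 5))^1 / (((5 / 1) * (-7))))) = 145600 * sqrt(95) / 209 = 6790.11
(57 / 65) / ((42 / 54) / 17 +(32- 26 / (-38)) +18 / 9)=165699 / 6562400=0.03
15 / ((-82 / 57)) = -10.43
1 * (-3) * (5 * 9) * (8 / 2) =-540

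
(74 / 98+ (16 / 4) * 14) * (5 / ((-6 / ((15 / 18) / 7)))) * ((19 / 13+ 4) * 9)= -4936275 / 17836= -276.76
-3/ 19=-0.16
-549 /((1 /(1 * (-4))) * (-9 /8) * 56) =-244 /7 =-34.86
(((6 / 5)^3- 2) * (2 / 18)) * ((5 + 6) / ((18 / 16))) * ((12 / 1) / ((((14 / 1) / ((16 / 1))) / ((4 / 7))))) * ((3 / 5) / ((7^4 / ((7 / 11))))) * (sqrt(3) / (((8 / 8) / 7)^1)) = -34816 * sqrt(3) / 13505625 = -0.00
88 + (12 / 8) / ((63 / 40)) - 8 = 80.95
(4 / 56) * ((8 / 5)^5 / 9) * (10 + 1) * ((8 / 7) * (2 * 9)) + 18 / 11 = 34475674 / 1684375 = 20.47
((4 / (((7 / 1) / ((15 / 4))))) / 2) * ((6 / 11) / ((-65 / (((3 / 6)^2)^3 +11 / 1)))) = -6345 / 64064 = -0.10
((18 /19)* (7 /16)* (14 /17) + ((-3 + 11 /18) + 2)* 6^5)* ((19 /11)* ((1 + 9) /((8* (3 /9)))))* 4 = -58598505 /748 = -78340.25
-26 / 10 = -2.60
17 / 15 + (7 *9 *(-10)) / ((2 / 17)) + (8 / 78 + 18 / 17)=-17744218 / 3315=-5352.71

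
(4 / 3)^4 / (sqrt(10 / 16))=512 * sqrt(10) / 405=4.00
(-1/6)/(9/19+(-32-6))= 19/4278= 0.00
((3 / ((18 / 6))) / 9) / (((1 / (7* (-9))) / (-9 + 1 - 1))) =63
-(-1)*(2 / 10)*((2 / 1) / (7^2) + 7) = 69 / 49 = 1.41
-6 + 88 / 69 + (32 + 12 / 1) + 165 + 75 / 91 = 1287820 / 6279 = 205.10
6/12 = 1/2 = 0.50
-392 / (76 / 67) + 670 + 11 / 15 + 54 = 108059 / 285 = 379.15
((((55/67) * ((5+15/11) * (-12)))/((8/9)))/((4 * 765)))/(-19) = 105/86564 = 0.00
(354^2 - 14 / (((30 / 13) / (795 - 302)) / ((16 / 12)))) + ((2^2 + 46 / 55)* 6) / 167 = 2005921636 / 16533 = 121328.35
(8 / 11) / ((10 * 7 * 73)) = 0.00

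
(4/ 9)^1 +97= 877/ 9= 97.44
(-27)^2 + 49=778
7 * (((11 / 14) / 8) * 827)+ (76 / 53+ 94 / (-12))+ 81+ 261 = 2300191 / 2544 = 904.16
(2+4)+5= 11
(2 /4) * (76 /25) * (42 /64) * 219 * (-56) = -611667 /50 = -12233.34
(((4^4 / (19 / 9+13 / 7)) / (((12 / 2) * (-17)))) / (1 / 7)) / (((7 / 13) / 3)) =-52416 / 2125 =-24.67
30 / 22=15 / 11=1.36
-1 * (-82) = 82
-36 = -36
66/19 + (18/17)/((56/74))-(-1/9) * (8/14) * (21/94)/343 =152241107/31242498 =4.87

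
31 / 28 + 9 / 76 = 163 / 133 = 1.23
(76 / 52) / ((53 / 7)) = 133 / 689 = 0.19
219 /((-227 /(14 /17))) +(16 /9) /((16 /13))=22573 /34731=0.65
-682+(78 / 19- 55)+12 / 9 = -41699 / 57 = -731.56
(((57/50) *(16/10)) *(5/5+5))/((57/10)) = 48/25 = 1.92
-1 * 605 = -605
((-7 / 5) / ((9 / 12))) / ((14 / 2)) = -4 / 15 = -0.27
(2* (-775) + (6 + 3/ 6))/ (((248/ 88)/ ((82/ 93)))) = -482.91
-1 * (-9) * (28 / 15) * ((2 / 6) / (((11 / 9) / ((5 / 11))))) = 252 / 121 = 2.08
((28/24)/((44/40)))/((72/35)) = 1225/2376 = 0.52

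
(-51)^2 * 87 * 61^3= 51362849547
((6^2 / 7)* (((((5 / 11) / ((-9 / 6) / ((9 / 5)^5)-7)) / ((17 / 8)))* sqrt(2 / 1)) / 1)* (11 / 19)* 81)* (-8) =36733201920* sqrt(2) / 630111307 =82.44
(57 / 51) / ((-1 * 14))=-19 / 238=-0.08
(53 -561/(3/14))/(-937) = 2565/937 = 2.74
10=10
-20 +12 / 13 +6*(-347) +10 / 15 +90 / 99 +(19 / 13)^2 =-11697005 / 5577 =-2097.37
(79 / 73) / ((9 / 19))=1501 / 657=2.28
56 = 56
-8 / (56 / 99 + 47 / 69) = -6.42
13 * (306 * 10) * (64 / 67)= 2545920 / 67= 37998.81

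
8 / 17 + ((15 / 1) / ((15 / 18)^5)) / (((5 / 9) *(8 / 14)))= 6271072 / 53125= 118.04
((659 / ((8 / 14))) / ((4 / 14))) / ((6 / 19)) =613529 / 48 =12781.85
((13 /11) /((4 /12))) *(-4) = -156 /11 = -14.18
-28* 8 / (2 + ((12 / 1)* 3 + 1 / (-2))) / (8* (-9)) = 56 / 675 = 0.08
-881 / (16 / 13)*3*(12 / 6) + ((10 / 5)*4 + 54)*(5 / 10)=-34111 / 8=-4263.88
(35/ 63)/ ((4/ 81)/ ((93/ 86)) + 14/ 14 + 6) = 837/ 10615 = 0.08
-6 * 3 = -18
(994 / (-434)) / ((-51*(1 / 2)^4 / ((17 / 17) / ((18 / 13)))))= 7384 / 14229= 0.52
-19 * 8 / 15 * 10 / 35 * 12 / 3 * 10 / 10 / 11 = -1.05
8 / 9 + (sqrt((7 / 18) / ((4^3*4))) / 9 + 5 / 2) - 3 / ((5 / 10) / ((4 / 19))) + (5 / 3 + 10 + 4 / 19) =sqrt(14) / 864 + 4789 / 342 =14.01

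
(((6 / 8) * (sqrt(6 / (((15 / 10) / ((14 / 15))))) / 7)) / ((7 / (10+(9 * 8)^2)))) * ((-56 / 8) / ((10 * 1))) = -371 * sqrt(210) / 50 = -107.53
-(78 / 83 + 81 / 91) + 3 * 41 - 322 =-1516868 / 7553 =-200.83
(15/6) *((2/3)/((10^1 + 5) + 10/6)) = 1/10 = 0.10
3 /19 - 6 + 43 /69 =-6842 /1311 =-5.22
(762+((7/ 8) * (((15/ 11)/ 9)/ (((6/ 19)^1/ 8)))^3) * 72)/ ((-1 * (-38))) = 233127991/ 2048409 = 113.81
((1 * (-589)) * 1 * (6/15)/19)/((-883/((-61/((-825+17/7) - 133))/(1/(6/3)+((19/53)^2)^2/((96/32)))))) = 1253355563964/706760778634475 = 0.00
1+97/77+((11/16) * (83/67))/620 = 115717661/51177280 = 2.26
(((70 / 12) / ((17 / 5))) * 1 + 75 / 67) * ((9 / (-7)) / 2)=-58125 / 31892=-1.82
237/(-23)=-237/23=-10.30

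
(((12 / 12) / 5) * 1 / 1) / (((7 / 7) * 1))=1 / 5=0.20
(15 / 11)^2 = 225 / 121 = 1.86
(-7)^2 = 49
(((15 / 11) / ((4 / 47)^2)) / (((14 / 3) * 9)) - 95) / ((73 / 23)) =-5129805 / 179872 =-28.52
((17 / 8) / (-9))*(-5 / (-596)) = -85 / 42912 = -0.00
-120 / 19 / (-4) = 30 / 19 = 1.58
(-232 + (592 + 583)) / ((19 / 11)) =10373 / 19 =545.95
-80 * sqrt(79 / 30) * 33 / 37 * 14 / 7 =-176 * sqrt(2370) / 37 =-231.57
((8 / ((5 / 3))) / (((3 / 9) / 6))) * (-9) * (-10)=7776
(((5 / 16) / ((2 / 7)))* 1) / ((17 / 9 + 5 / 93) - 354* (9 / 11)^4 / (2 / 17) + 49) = -142969365 / 169598052416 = -0.00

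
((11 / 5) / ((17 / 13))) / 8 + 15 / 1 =10343 / 680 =15.21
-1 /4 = -0.25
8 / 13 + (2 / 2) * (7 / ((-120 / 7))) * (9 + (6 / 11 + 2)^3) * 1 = -20336287 / 2076360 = -9.79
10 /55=2 /11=0.18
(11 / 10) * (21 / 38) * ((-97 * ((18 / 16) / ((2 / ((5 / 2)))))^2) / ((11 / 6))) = -2474955 / 38912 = -63.60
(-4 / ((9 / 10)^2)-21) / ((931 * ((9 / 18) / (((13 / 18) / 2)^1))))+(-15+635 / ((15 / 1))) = 37074899 / 1357398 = 27.31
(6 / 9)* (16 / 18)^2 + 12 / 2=1586 / 243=6.53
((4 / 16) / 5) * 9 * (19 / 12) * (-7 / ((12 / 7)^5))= -2235331 / 6635520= -0.34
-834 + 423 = -411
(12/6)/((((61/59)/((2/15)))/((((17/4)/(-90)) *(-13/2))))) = 13039/164700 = 0.08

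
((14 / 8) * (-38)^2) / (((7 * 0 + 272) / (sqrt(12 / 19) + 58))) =133 * sqrt(57) / 136 + 73283 / 136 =546.23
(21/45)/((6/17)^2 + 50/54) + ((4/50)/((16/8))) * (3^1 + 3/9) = 2029/3513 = 0.58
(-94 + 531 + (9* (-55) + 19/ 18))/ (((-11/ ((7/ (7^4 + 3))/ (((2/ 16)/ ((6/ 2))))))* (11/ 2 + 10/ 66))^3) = 0.00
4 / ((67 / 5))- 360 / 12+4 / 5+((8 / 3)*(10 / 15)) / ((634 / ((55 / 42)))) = -580003966 / 20070855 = -28.90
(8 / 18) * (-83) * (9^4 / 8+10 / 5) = -545891 / 18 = -30327.28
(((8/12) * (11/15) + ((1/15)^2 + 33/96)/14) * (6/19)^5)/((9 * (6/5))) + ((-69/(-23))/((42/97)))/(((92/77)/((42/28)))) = 277414515869/31892155120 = 8.70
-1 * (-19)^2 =-361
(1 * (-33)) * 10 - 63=-393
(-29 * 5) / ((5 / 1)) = -29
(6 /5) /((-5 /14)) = -84 /25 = -3.36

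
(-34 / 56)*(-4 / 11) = 17 / 77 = 0.22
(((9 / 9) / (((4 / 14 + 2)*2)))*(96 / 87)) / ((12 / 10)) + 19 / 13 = 3761 / 2262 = 1.66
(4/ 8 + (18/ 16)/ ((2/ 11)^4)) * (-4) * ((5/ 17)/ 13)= -50705/ 544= -93.21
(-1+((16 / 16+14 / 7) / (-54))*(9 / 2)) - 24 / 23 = -211 / 92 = -2.29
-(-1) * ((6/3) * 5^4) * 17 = 21250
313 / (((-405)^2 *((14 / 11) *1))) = 0.00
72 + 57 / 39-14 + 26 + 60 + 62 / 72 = 68479 / 468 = 146.32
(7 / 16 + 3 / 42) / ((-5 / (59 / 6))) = -1121 / 1120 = -1.00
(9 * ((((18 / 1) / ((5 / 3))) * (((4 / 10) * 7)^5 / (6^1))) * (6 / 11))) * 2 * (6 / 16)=196036848 / 171875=1140.58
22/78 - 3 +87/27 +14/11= 2287/1287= 1.78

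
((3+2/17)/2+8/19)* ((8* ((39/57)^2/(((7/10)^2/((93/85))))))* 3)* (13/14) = 31359187080/679912093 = 46.12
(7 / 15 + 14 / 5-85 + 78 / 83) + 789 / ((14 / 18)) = 933.63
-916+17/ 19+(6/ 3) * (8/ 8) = -17349/ 19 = -913.11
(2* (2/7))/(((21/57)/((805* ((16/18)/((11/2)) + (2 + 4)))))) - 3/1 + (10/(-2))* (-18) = 5391691/693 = 7780.22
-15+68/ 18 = -101/ 9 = -11.22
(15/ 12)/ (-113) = -5/ 452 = -0.01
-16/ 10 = -8/ 5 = -1.60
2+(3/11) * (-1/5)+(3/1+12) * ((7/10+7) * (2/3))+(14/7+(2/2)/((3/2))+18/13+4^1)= 186608/2145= 87.00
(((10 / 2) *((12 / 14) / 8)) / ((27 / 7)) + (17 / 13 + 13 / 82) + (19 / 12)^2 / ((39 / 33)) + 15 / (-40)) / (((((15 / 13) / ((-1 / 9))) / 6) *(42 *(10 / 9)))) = -10289 / 247968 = -0.04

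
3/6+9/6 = 2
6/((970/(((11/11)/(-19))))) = -3/9215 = -0.00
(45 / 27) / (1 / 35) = 175 / 3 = 58.33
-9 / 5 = -1.80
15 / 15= 1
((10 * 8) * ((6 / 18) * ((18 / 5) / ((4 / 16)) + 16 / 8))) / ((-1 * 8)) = -164 / 3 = -54.67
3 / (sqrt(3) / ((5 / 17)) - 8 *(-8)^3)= 307200 / 419429533 - 255 *sqrt(3) / 419429533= 0.00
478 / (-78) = -239 / 39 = -6.13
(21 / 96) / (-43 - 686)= -7 / 23328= -0.00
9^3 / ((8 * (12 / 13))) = 3159 / 32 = 98.72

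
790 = 790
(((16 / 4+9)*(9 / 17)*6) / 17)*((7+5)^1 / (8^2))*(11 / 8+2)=28431 / 18496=1.54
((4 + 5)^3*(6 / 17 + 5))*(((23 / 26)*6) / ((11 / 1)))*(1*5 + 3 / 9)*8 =80338.14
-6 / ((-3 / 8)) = 16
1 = 1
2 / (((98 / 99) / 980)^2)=1960200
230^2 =52900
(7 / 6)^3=343 / 216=1.59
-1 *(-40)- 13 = 27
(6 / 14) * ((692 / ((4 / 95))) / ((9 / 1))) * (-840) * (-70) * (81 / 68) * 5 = 4659322500 / 17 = 274077794.12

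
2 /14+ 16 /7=17 /7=2.43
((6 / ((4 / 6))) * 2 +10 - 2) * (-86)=-2236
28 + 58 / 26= 393 / 13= 30.23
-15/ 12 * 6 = -15/ 2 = -7.50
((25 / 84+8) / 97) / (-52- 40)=-697 / 749616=-0.00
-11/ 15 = -0.73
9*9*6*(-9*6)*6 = -157464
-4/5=-0.80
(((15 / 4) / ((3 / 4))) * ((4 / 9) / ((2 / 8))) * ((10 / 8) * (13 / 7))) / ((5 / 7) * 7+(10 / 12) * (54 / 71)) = 923 / 252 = 3.66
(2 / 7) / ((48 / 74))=37 / 84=0.44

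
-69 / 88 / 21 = -0.04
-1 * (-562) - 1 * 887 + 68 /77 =-24957 /77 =-324.12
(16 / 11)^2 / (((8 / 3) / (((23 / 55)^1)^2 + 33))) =9633984 / 366025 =26.32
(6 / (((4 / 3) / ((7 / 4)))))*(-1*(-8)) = 63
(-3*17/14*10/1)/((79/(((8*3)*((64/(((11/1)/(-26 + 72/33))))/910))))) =10262016/6089083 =1.69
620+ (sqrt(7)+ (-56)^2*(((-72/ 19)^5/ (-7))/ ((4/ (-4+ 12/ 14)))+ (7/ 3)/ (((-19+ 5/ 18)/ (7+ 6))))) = -233250028422652/ 834445363+ sqrt(7) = -279524.38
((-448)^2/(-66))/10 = -50176/165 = -304.10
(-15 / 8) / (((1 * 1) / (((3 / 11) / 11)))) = -45 / 968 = -0.05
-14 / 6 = -7 / 3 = -2.33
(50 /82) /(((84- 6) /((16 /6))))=100 /4797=0.02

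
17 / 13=1.31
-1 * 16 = -16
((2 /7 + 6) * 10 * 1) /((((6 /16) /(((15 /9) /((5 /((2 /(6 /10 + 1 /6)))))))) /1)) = 70400 /483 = 145.76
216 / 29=7.45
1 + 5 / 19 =24 / 19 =1.26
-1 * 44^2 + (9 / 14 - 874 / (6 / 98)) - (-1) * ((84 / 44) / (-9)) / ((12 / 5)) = -44936279 / 2772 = -16210.78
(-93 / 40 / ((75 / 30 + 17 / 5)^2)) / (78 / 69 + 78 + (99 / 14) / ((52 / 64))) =-973245 / 1279866232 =-0.00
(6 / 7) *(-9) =-54 / 7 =-7.71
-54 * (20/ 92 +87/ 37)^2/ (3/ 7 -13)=225788661/ 7966211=28.34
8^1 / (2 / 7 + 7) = 56 / 51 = 1.10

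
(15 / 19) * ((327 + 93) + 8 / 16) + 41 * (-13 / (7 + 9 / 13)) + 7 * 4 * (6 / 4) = 578899 / 1900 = 304.68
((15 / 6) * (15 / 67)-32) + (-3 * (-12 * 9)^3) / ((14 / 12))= 3038395853 / 938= 3239227.99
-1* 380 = -380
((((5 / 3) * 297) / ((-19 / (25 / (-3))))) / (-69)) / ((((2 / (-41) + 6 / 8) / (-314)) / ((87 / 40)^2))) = 535938183 / 80408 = 6665.23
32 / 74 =0.43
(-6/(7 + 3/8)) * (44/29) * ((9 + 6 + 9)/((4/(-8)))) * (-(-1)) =59.25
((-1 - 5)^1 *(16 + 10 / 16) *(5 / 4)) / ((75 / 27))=-3591 / 80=-44.89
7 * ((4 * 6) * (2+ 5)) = 1176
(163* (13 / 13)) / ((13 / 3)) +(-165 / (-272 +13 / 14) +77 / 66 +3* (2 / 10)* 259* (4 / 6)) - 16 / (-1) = 158.99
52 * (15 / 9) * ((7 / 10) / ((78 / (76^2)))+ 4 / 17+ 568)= 8222144 / 153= 53739.50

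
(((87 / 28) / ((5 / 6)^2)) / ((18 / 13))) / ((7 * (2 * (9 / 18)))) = 1131 / 2450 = 0.46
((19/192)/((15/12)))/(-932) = -19/223680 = -0.00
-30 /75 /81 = -2 /405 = -0.00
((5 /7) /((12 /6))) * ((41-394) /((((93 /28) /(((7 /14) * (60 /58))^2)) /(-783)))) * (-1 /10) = -714825 /899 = -795.13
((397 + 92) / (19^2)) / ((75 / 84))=1.52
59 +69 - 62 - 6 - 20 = 40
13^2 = 169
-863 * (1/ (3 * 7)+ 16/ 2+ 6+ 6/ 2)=-308954/ 21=-14712.10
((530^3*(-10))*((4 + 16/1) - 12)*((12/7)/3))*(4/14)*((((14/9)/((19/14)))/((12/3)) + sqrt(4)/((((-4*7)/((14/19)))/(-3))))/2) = -190562560000/441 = -432114648.53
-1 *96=-96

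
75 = 75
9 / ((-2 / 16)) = -72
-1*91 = -91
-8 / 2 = -4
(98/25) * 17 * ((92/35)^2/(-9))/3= -287776/16875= -17.05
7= 7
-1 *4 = -4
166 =166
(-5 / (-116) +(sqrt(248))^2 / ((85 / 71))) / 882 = 2042953 / 8696520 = 0.23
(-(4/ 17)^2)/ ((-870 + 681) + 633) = -4/ 32079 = -0.00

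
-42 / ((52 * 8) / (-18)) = 189 / 104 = 1.82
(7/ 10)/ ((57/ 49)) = 343/ 570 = 0.60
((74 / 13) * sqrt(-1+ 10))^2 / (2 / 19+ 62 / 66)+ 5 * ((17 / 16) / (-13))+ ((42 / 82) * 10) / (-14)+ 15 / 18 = 60826116899 / 217847760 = 279.21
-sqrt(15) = -3.87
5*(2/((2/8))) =40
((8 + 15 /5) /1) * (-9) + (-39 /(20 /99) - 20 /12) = -293.72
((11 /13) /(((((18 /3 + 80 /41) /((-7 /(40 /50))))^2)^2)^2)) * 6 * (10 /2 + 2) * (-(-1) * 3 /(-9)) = -1384541359696746751530078125 /54341808516323969947664384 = -25.48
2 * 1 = 2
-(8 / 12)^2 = -4 / 9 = -0.44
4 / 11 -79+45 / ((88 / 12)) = -145 / 2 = -72.50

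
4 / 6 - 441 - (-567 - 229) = 1067 / 3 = 355.67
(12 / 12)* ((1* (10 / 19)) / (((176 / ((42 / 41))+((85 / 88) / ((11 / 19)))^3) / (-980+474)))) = -96381988792320 / 63860054498689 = -1.51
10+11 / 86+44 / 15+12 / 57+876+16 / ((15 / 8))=22005203 / 24510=897.81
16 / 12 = 4 / 3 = 1.33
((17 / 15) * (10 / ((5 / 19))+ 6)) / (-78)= -374 / 585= -0.64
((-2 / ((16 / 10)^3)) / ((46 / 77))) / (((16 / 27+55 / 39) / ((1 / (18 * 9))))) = -125125 / 49671168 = -0.00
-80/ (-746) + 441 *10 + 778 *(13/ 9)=18577252/ 3357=5533.89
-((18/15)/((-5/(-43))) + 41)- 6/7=-9131/175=-52.18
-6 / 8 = -3 / 4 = -0.75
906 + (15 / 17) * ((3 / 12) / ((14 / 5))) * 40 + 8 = 109141 / 119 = 917.15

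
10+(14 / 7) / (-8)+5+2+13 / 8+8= 211 / 8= 26.38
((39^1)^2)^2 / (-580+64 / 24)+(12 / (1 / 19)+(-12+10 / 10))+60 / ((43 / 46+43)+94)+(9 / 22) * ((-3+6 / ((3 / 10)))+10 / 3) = -30473979025 / 8058996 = -3781.36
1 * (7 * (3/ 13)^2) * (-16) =-1008/ 169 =-5.96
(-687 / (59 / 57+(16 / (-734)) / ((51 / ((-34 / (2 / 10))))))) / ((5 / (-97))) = 12031.43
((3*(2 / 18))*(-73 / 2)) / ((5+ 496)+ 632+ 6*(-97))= -73 / 3306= -0.02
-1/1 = -1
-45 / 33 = -15 / 11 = -1.36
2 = 2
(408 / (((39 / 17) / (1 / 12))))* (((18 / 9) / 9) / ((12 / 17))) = 4913 / 1053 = 4.67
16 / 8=2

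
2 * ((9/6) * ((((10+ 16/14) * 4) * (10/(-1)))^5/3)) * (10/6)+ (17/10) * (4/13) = -32028387655679428562/1092455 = -29317809571725.54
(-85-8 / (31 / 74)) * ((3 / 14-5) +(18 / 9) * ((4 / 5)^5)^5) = 9190510199889926581283 / 18477439880371093750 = 497.39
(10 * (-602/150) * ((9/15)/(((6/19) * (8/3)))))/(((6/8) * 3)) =-5719/450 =-12.71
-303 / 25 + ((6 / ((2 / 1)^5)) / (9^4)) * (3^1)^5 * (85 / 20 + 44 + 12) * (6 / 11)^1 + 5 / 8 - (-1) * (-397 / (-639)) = -59861759 / 5623200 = -10.65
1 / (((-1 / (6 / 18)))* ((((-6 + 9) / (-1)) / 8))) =8 / 9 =0.89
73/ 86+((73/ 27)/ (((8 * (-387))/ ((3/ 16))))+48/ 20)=7241683/ 2229120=3.25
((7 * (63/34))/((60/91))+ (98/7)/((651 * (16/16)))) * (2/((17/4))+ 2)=8717947/179180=48.65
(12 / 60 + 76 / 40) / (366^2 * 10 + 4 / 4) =21 / 13395610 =0.00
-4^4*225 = -57600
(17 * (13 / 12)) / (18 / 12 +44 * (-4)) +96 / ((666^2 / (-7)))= -2762029 / 25800174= -0.11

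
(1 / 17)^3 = 1 / 4913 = 0.00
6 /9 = 2 /3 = 0.67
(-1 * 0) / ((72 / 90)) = 0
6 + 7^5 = 16813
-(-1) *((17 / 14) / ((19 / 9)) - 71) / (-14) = 5.03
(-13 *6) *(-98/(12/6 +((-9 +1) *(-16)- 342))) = -1911/53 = -36.06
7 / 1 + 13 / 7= 62 / 7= 8.86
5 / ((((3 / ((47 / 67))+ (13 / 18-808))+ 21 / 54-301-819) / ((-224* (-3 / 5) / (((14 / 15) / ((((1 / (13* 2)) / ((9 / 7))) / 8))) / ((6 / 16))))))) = -8883 / 16915912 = -0.00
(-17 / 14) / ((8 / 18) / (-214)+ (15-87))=16371 / 970732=0.02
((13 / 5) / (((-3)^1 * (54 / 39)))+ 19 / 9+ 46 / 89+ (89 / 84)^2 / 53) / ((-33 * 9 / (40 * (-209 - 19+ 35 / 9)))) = 2037345719023 / 33362199486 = 61.07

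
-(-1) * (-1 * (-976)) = 976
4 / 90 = 0.04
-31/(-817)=31/817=0.04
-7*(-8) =56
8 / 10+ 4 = 24 / 5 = 4.80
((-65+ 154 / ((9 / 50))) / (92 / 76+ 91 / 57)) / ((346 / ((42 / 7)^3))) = 243333 / 1384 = 175.82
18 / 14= 9 / 7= 1.29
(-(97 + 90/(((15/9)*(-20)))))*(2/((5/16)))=-15088/25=-603.52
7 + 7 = 14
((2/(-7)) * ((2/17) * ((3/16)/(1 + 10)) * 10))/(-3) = 5/2618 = 0.00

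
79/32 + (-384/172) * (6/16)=1.63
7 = 7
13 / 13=1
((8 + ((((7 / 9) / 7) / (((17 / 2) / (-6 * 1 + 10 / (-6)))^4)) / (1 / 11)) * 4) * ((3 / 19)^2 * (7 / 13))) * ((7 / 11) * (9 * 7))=18049782296 / 2984957019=6.05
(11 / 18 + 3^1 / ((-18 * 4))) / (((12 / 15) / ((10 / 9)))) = 1025 / 1296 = 0.79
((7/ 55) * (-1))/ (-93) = 7/ 5115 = 0.00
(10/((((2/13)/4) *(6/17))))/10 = 221/3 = 73.67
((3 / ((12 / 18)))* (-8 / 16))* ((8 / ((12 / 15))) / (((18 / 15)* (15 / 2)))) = -5 / 2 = -2.50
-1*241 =-241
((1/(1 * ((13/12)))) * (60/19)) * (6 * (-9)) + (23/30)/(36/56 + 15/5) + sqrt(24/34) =-29703433/188955 + 2 * sqrt(51)/17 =-156.36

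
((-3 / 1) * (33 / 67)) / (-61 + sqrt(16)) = 33 / 1273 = 0.03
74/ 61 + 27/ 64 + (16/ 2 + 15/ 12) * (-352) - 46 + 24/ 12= -3298.37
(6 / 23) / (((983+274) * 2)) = 1 / 9637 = 0.00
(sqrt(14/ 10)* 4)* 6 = 28.40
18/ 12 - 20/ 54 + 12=709/ 54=13.13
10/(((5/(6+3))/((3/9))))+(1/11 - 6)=1/11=0.09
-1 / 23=-0.04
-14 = -14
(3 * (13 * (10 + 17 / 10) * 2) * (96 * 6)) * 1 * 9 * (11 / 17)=3061182.49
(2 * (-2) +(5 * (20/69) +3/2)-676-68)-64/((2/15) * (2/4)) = -235297/138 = -1705.05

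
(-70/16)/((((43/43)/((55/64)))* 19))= -1925/9728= -0.20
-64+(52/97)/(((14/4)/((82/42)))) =-908312/14259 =-63.70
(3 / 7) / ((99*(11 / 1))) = 1 / 2541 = 0.00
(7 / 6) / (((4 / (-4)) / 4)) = -14 / 3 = -4.67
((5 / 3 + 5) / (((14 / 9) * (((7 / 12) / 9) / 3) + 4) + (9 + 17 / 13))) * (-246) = -6216912 / 54365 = -114.36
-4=-4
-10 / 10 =-1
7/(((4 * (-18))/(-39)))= 91/24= 3.79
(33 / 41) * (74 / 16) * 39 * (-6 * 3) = -2613.24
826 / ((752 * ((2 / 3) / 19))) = 23541 / 752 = 31.30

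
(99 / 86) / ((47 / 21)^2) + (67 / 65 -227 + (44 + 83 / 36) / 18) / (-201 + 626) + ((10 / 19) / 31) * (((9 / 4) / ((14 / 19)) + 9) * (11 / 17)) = -1145576521238819 / 7010593709301000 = -0.16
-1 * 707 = -707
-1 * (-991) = 991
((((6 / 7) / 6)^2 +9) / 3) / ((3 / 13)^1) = 5746 / 441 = 13.03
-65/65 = -1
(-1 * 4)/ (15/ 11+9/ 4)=-176/ 159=-1.11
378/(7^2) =54/7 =7.71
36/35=1.03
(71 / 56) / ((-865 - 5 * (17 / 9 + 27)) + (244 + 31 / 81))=-5751 / 3470320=-0.00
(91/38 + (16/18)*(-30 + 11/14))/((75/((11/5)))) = -124157/179550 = -0.69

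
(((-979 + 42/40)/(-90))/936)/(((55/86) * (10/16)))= 841037/28957500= 0.03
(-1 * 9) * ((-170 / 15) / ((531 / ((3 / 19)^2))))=102 / 21299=0.00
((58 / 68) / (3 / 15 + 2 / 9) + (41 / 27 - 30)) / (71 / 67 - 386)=30923113 / 449846622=0.07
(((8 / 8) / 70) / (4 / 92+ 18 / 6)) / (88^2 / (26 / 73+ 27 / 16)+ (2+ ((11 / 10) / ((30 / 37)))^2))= 641700 / 518556400831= 0.00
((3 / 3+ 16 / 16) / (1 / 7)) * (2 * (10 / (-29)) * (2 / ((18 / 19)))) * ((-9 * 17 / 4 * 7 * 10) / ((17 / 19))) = 60996.55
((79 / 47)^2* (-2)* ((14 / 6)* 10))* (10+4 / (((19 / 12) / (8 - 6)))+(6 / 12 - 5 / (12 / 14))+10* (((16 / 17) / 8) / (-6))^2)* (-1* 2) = 839678119840 / 327499713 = 2563.90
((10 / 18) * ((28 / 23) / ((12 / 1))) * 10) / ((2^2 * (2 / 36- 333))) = -175 / 413517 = -0.00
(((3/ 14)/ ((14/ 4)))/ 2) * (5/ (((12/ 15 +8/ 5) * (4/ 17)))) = 425/ 1568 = 0.27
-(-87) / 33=29 / 11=2.64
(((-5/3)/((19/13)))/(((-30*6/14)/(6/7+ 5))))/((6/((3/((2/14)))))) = 3731/2052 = 1.82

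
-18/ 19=-0.95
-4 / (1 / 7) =-28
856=856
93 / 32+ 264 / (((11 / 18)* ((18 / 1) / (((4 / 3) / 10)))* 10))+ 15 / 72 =8243 / 2400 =3.43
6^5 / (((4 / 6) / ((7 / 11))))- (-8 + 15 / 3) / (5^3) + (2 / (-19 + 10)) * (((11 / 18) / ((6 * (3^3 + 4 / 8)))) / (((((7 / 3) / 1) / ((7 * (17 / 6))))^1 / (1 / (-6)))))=29760796903 / 4009500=7422.57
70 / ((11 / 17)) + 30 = 138.18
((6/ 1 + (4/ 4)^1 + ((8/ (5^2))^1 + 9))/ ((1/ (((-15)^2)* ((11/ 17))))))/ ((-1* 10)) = -1188/ 5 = -237.60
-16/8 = -2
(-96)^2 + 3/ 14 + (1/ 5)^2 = 3225689/ 350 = 9216.25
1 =1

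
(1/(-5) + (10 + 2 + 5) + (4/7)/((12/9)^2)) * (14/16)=2397/160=14.98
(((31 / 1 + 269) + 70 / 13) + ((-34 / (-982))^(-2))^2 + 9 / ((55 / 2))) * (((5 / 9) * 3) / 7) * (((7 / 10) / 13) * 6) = 41574091075379 / 776327695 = 53552.25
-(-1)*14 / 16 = 7 / 8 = 0.88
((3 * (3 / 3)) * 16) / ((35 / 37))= 1776 / 35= 50.74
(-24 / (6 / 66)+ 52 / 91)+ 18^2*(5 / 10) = -710 / 7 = -101.43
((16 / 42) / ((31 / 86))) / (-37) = -688 / 24087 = -0.03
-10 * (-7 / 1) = 70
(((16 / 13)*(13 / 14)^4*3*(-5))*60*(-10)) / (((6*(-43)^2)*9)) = 1098500 / 13318347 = 0.08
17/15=1.13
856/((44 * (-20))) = -0.97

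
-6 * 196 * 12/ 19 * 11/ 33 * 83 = -390432/ 19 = -20549.05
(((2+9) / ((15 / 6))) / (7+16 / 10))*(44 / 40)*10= 242 / 43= 5.63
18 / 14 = 9 / 7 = 1.29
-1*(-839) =839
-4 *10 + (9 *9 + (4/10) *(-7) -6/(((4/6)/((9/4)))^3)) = -246349/1280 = -192.46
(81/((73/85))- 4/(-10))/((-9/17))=-587707/3285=-178.91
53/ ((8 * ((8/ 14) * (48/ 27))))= 3339/ 512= 6.52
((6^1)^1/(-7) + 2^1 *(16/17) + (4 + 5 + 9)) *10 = 22640/119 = 190.25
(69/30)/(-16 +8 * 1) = -23/80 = -0.29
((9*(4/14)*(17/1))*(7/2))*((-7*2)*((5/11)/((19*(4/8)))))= -21420/209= -102.49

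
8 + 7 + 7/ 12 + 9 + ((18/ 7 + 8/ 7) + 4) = 2713/ 84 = 32.30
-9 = -9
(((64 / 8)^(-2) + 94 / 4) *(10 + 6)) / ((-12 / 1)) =-1505 / 48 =-31.35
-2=-2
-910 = -910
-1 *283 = -283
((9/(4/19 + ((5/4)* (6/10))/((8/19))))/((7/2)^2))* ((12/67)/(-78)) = -43776/51684269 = -0.00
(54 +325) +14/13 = 4941/13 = 380.08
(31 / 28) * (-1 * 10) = -155 / 14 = -11.07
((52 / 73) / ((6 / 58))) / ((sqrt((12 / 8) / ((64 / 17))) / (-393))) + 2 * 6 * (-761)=-9132 - 1580384 * sqrt(102) / 3723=-13419.16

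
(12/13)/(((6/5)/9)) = 6.92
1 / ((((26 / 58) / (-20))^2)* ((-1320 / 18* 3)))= -16820 / 1859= -9.05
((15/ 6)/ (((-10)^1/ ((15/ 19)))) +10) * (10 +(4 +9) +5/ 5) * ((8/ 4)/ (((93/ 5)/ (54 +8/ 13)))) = 10579000/ 7657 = 1381.61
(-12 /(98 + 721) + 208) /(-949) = -56780 /259077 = -0.22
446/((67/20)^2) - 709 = -3004301/4489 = -669.26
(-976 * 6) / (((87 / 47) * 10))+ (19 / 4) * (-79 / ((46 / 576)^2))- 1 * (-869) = -4470696363 / 76705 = -58284.29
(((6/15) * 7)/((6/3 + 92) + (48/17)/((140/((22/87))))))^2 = 583560649/657768038841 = 0.00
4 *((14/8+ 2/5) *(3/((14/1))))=129/70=1.84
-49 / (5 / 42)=-411.60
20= 20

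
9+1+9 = 19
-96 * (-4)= 384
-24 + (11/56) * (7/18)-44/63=-8273/336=-24.62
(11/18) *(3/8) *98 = 539/24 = 22.46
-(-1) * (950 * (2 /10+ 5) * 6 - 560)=29080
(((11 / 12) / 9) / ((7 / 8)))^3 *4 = 42592 / 6751269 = 0.01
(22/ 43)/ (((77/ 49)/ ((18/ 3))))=84/ 43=1.95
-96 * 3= -288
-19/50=-0.38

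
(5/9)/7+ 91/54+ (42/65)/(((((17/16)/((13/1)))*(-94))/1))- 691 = -1040948353/1510110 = -689.32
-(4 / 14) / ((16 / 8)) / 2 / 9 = -1 / 126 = -0.01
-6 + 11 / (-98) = -599 / 98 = -6.11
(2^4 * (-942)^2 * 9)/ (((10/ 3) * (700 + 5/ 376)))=8007572736/ 146225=54762.00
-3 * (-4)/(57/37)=148/19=7.79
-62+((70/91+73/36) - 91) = -150.20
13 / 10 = 1.30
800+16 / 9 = 7216 / 9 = 801.78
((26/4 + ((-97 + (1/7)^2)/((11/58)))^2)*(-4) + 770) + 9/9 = -2509423799/2401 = -1045157.77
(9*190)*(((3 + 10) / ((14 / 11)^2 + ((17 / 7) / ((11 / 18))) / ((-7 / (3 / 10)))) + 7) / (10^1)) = 2730.61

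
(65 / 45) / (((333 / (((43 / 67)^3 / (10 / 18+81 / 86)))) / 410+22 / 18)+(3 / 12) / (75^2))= 2277776166250 / 9182330246733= 0.25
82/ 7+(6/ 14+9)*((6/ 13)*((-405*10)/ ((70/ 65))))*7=-114545.43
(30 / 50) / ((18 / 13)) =0.43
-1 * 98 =-98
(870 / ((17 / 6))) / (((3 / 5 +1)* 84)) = 2175 / 952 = 2.28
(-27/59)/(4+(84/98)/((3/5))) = -189/2242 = -0.08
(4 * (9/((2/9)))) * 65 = 10530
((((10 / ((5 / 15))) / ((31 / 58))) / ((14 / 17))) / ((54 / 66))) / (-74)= -1.13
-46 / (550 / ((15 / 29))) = -0.04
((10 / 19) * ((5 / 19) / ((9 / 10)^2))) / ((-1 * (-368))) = 625 / 1345086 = 0.00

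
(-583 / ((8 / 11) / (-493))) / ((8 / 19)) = 60070571 / 64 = 938602.67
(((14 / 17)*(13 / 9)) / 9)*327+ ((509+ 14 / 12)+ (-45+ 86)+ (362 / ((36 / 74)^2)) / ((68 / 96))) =842653 / 306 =2753.77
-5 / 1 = -5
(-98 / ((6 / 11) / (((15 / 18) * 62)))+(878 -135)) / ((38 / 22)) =-845438 / 171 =-4944.08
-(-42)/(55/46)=1932/55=35.13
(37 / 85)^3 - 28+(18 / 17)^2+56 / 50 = -25.68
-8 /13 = -0.62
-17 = -17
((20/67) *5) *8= 800/67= 11.94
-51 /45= -17 /15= -1.13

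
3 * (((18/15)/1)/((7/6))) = 108/35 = 3.09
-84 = -84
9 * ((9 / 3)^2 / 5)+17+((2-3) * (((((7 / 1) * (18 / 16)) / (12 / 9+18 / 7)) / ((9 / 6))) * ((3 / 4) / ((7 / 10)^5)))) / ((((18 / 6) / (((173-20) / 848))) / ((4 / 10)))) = 985507067 / 29813560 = 33.06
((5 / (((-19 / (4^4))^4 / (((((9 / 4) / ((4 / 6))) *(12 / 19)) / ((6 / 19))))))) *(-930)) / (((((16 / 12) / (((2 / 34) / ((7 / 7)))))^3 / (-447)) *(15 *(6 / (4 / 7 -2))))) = -2824654867660800 / 4481869511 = -630240.32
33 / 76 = 0.43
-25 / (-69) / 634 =25 / 43746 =0.00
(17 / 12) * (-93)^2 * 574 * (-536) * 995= -3750881425620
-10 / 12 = -5 / 6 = -0.83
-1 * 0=0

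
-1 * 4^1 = -4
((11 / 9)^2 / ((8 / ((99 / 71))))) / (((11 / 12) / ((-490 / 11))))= -2695 / 213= -12.65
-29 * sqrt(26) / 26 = -5.69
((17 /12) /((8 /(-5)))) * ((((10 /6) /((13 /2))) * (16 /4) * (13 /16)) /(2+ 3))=-85 /576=-0.15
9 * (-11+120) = 981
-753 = -753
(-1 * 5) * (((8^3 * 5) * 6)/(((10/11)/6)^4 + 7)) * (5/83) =-56924208000/86133997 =-660.88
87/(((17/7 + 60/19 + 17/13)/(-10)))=-150423/1192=-126.19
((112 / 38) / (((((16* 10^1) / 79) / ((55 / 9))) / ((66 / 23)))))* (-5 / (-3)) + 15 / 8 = 1397255 / 31464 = 44.41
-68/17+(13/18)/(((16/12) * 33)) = -3155/792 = -3.98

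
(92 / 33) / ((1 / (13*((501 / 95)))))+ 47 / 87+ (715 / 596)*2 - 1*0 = 5257892327 / 27092670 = 194.07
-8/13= -0.62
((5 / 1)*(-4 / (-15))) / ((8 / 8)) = 4 / 3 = 1.33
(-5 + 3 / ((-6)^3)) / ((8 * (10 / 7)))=-2527 / 5760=-0.44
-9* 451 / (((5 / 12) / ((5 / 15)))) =-16236 / 5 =-3247.20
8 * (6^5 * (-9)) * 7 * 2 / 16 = -489888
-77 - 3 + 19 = -61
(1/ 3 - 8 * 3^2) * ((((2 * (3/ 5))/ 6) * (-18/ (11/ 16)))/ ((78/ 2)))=1376/ 143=9.62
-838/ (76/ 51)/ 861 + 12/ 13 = 38273/ 141778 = 0.27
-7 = -7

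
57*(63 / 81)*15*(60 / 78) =511.54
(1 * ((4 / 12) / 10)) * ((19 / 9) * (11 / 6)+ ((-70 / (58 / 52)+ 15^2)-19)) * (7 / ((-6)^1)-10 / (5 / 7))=-20964307 / 281880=-74.37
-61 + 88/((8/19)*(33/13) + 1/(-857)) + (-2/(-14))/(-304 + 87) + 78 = 99.42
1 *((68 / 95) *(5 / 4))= 0.89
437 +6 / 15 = 2187 / 5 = 437.40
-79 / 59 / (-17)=79 / 1003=0.08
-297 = -297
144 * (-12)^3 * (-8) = 1990656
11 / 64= 0.17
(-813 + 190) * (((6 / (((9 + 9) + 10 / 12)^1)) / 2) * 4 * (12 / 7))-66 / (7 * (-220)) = -5382381 / 7910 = -680.45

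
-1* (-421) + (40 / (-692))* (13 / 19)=1383697 / 3287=420.96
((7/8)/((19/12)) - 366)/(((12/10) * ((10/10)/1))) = -23145/76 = -304.54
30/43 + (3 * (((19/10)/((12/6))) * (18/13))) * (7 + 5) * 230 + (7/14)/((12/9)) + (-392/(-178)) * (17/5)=21691326409/1990040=10899.94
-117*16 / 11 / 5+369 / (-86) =-181287 / 4730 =-38.33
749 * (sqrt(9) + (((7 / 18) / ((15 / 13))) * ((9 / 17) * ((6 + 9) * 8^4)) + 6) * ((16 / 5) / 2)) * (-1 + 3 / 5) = -447007694 / 85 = -5258914.05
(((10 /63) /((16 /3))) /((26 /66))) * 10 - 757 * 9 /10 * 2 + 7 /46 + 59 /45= -512510021 /376740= -1360.38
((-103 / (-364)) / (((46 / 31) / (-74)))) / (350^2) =-0.00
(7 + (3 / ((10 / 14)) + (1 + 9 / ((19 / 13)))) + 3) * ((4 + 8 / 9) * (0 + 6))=178552 / 285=626.50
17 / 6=2.83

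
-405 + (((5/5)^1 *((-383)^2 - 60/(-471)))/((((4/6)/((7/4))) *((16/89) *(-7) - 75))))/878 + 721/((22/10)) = -56490009847/680407856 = -83.02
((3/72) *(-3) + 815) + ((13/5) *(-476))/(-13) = 36403/40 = 910.08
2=2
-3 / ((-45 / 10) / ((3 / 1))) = 2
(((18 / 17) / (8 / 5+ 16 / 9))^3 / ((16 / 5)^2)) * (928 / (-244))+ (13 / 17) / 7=2882169603689 / 29468999698432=0.10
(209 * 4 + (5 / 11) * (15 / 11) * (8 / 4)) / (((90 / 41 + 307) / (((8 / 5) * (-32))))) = -1063307776 / 7669585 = -138.64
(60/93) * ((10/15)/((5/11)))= 88/93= 0.95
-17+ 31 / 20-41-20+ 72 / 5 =-1241 / 20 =-62.05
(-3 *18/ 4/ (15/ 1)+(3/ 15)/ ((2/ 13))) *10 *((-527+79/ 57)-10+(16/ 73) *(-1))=-8918408/ 4161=-2143.33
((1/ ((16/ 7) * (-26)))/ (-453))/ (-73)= -0.00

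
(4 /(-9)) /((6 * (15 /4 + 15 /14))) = -0.02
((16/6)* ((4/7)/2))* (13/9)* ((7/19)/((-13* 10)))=-8/2565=-0.00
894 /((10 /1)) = 447 /5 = 89.40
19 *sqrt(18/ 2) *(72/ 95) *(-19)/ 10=-2052/ 25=-82.08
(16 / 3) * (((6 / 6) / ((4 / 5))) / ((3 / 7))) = 140 / 9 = 15.56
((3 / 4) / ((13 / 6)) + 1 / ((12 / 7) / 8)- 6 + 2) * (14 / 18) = 553 / 702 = 0.79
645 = 645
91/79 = 1.15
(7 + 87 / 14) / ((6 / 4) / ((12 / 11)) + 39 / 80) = 7400 / 1043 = 7.09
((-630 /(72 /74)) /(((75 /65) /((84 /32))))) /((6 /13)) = -306397 /96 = -3191.64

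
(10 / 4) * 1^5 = 5 / 2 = 2.50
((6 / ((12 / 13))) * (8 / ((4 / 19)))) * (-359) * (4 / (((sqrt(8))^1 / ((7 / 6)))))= -620711 * sqrt(2) / 6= -146302.99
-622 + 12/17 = -10562/17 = -621.29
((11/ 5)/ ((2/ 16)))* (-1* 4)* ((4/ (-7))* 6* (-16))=-3861.94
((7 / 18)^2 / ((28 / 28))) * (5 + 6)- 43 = -13393 / 324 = -41.34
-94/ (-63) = 94/ 63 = 1.49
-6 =-6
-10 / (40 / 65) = -65 / 4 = -16.25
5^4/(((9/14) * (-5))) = -1750/9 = -194.44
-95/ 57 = -5/ 3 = -1.67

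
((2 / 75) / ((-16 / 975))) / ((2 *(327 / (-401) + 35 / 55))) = 57343 / 12640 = 4.54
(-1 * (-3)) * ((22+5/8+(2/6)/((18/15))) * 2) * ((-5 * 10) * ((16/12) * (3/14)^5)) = -1113075/268912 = -4.14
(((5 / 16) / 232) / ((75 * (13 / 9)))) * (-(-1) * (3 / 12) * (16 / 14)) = 3 / 844480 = 0.00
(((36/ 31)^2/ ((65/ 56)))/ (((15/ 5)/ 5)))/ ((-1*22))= -12096/ 137423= -0.09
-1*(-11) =11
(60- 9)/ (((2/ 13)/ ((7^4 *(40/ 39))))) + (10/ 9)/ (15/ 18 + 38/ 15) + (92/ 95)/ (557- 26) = 4159209092092/ 5094945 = 816340.33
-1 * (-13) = 13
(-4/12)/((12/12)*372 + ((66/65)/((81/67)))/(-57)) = -33345/37211546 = -0.00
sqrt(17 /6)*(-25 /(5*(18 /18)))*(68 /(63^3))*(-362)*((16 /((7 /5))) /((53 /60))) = 98464000*sqrt(102) /92767437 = 10.72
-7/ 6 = -1.17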